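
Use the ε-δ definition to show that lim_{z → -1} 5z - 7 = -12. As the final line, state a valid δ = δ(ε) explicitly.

Let ε > 0 be given. We need δ > 0 so that 0 < |z + 1| < δ implies |(5z - 7) + 12| < ε.
Since (5z - 7) + 12 = 5(z + 1), we have |(5z - 7) + 12| = 5|z + 1|.
So 5|z + 1| < ε exactly when |z + 1| < ε/5.
Choosing δ = ε/5 gives |(5z - 7) + 12| = 5|z + 1| < ε whenever |z + 1| < δ.

δ = ε/5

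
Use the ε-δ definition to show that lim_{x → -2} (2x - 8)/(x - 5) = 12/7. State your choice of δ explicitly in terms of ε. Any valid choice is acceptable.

Fix ε > 0. We want δ > 0 with 0 < |x + 2| < δ ⇒ |(2x - 8)/(x - 5) − (12/7)| < ε.
Combining over a common denominator, (2x - 8)/(x - 5) − (12/7) = [(2x - 8)·(-7) − (-12)·(x - 5)] / [(-7)·(x - 5)] = -2(x + 2) / ((-7)(x - 5)).
So |(2x - 8)/(x - 5) − (12/7)| = 2|x + 2| / (7·|x − 5|).
Restrict δ ≤ 7/2. Then |x + 2| < 7/2 gives |x − 5| = |(x + 2) + (-7)| ≥ 7 − 7/2 = 7/2.
Hence |(2x - 8)/(x - 5) − (12/7)| < 2|x + 2|/(7·(7/2)) = (4/49)|x + 2|, which is < ε once |x + 2| < (49/4)ε.
Take δ = min(7/2, (49/4)ε). Then 0 < |x + 2| < δ forces both bounds, so |(2x - 8)/(x - 5) − (12/7)| < ε.

δ = min(7/2, (49/4)ε)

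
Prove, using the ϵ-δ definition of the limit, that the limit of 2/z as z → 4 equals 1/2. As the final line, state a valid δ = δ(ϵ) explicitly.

Let ϵ > 0 be given. We seek δ > 0 such that 0 < |z − 4| < δ implies |2/z − (1/2)| < ϵ.
|2/z − (1/2)| = 2·|4 − z|/(4·|z|) = 2|z − 4|/(4|z|).
Restrict δ ≤ 2. Then |z − 4| < 2 gives |z| > 2, so 4|z| > 8.
Then |2/z − (1/2)| < 2|z − 4|/8, which is < ϵ when |z − 4| < 4ϵ.
Take δ = min(2, 4ϵ). Then 0 < |z − 4| < δ gives both |z − 4| < 2 and |z − 4| < 4ϵ, so |2/z − (1/2)| < ϵ.

δ = min(2, 4ϵ)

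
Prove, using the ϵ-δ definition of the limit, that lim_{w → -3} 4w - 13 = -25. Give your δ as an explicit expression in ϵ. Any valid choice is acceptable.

Fix ϵ > 0. We need δ > 0 so that 0 < |w + 3| < δ implies |(4w - 13) + 25| < ϵ.
|(4w - 13) + 25| = |4w + 12| = 4|w + 3|.
So 4|w + 3| < ϵ exactly when |w + 3| < ϵ/4.
Choosing δ = ϵ/4 gives |(4w - 13) + 25| = 4|w + 3| < ϵ whenever |w + 3| < δ.

δ = ϵ/4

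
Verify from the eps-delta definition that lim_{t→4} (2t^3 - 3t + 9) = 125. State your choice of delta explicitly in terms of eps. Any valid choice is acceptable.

delta = min(2, eps/149)

Suppose eps > 0. We want delta > 0 such that 0 < |t − 4| < delta implies |(2t^3 - 3t + 9) − 125| < eps.
(2t^3 - 3t + 9) − 125 = 2t^3 - 3t - 116 = (t − 4)(2t^2 + 8t + 29).
So |(2t^3 - 3t + 9) − 125| = |t − 4|·|2t^2 + 8t + 29|.
Require delta ≤ 2. Then |t − 4| < 2 gives |t| < 6, and by the triangle inequality |2t^2 + 8t + 29| ≤ 2·6^2 + 8·6 + 29 = 149.
Hence |(2t^3 - 3t + 9) − 125| ≤ 149|t − 4| < eps provided |t − 4| < eps/149.
Take delta = min(2, eps/149). Then 0 < |t − 4| < delta gives both |t − 4| < 2 and |t − 4| < eps/149, so |(2t^3 - 3t + 9) − 125| < eps.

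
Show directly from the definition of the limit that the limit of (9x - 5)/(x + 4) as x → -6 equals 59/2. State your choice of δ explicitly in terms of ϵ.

Let ϵ > 0 be given. We want δ > 0 with 0 < |x + 6| < δ ⇒ |(9x - 5)/(x + 4) − (59/2)| < ϵ.
Combining over a common denominator, (9x - 5)/(x + 4) − (59/2) = [(9x - 5)·(-2) − (-59)·(x + 4)] / [(-2)·(x + 4)] = 41(x + 6) / ((-2)(x + 4)).
So |(9x - 5)/(x + 4) − (59/2)| = 41|x + 6| / (2·|x + 4|).
Require δ ≤ 1, so |x + 4| ≥ |-2| − |x + 6| > 2 − 1 = 1.
Hence |(9x - 5)/(x + 4) − (59/2)| < 41|x + 6|/(2·1) = (41/2)|x + 6|, which is < ϵ once |x + 6| < (2/41)ϵ.
Take δ = min(1, (2/41)ϵ). Then 0 < |x + 6| < δ forces both bounds, so |(9x - 5)/(x + 4) − (59/2)| < ϵ.

δ = min(1, (2/41)ϵ)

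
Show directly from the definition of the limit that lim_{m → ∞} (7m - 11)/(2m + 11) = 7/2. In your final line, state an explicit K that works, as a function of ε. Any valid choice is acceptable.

K = (99/4)/ε

Suppose ε > 0. For m ≥ 1, |(7m - 11)/(2m + 11) − (7/2)| = |-99|/(2(2m + 11)) = 99/(2(2m + 11)).
Since 2m + 11 ≥ 2m for m ≥ 1, this is ≤ 99/(2·2m) = (99/4)/m.
So |(7m - 11)/(2m + 11) − (7/2)| < ε whenever m > (99/4)/ε.
Take K = (99/4)/ε. If m > K then |(7m - 11)/(2m + 11) − (7/2)| ≤ (99/4)/m < ε.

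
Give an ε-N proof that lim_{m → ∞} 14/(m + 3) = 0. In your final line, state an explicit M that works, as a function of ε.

M = 14/ε

Suppose ε > 0. For m ≥ 1, |14/(m + 3) − 0| = 14/(m + 3) ≤ 14/m.
We need 14/m < ε, i.e. m > 14/ε.
Take M = 14/ε. If m > M then |14/(m + 3)| ≤ 14/m < ε.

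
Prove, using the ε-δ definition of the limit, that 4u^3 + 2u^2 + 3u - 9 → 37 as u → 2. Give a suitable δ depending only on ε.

δ = min(2, ε/127)

Suppose ε > 0. We want δ > 0 such that 0 < |u − 2| < δ implies |(4u^3 + 2u^2 + 3u - 9) − 37| < ε.
(4u^3 + 2u^2 + 3u - 9) − 37 = 4u^3 + 2u^2 + 3u - 46 = (u − 2)(4u^2 + 10u + 23).
So |(4u^3 + 2u^2 + 3u - 9) − 37| = |u − 2|·|4u^2 + 10u + 23|.
Assume first that |u − 2| < 2, so |u| < 4. Then |4u^2 + 10u + 23| ≤ 4·4^2 + 10·4 + 23 = 127.
Hence |(4u^3 + 2u^2 + 3u - 9) − 37| ≤ 127|u − 2| < ε provided |u − 2| < ε/127.
Take δ = min(2, ε/127). Then 0 < |u − 2| < δ gives both |u − 2| < 2 and |u − 2| < ε/127, so |(4u^3 + 2u^2 + 3u - 9) − 37| < ε.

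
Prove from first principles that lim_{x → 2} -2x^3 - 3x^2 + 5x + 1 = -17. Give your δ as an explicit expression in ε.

Let ε > 0 be given. We want δ > 0 such that 0 < |x − 2| < δ implies |(-2x^3 - 3x^2 + 5x + 1) + 17| < ε.
(-2x^3 - 3x^2 + 5x + 1) + 17 = -2x^3 - 3x^2 + 5x + 18 = (x − 2)(-2x^2 - 7x - 9).
So |(-2x^3 - 3x^2 + 5x + 1) + 17| = |x − 2|·|-2x^2 - 7x - 9|.
Assume first that |x − 2| < 1, so |x| < 3. Then |-2x^2 - 7x - 9| ≤ 2·3^2 + 7·3 + 9 = 48.
Hence |(-2x^3 - 3x^2 + 5x + 1) + 17| ≤ 48|x − 2| < ε provided |x − 2| < ε/48.
Choosing δ = min(1, ε/48) ensures both conditions, hence |(-2x^3 - 3x^2 + 5x + 1) + 17| < ε.

δ = min(1, ε/48)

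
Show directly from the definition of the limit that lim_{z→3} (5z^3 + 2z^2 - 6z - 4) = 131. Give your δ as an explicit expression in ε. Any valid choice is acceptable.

δ = min(2, ε/255)

Let ε > 0 be given. We want δ > 0 such that 0 < |z − 3| < δ implies |(5z^3 + 2z^2 - 6z - 4) − 131| < ε.
(5z^3 + 2z^2 - 6z - 4) − 131 = 5z^3 + 2z^2 - 6z - 135 = (z − 3)(5z^2 + 17z + 45).
So |(5z^3 + 2z^2 - 6z - 4) − 131| = |z − 3|·|5z^2 + 17z + 45|.
Require δ ≤ 2. Then |z − 3| < 2 gives |z| < 5, and by the triangle inequality |5z^2 + 17z + 45| ≤ 5·5^2 + 17·5 + 45 = 255.
Hence |(5z^3 + 2z^2 - 6z - 4) − 131| ≤ 255|z − 3| < ε provided |z − 3| < ε/255.
Choosing δ = min(2, ε/255) ensures both conditions, hence |(5z^3 + 2z^2 - 6z - 4) − 131| < ε.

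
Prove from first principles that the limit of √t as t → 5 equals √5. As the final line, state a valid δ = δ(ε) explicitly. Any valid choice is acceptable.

Suppose ε > 0. We want δ > 0 such that 0 < |t − 5| < δ implies |√t − √5| < ε.
Rationalise: √t − √5 = (t − 5)/(√t + √5), so |√t − √5| = |t − 5|/(√t + √5).
Restrict δ ≤ 5 so that |t − 5| < 5 forces t > 0, and then √t + √5 > √5.
Hence |√t − √5| < |t − 5|/√5, which is < ε once |t − 5| < √5·ε.
Take δ = min(5, √5·ε). If 0 < |t − 5| < δ then t > 0 and |√t − √5| < |t − 5|/√5 < ε.

δ = min(5, √5·ε)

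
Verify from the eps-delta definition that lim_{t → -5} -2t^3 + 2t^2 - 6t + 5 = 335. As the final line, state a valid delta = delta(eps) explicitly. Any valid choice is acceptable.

Let eps > 0. We want delta > 0 such that 0 < |t + 5| < delta implies |(-2t^3 + 2t^2 - 6t + 5) − 335| < eps.
(-2t^3 + 2t^2 - 6t + 5) − 335 = -2t^3 + 2t^2 - 6t - 330 = (t + 5)(-2t^2 + 12t - 66).
So |(-2t^3 + 2t^2 - 6t + 5) − 335| = |t + 5|·|-2t^2 + 12t - 66|.
Assume first that |t + 5| < 1, so |t| < 6. Then |-2t^2 + 12t - 66| ≤ 2·6^2 + 12·6 + 66 = 210.
Hence |(-2t^3 + 2t^2 - 6t + 5) − 335| ≤ 210|t + 5| < eps provided |t + 5| < eps/210.
Take delta = min(1, eps/210). Then 0 < |t + 5| < delta gives both |t + 5| < 1 and |t + 5| < eps/210, so |(-2t^3 + 2t^2 - 6t + 5) − 335| < eps.

delta = min(1, eps/210)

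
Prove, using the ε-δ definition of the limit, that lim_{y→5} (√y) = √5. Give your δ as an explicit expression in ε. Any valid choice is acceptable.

Let ε > 0. We want δ > 0 such that 0 < |y − 5| < δ implies |√y − √5| < ε.
Multiplying by the conjugate, |√y − √5| = |y − 5|/(√y + √5).
Restrict δ ≤ 5 so that |y − 5| < 5 forces y > 0, and then √y + √5 > √5.
Hence |√y − √5| < |y − 5|/√5, which is < ε once |y − 5| < √5·ε.
Take δ = min(5, √5·ε). If 0 < |y − 5| < δ then y > 0 and |√y − √5| < |y − 5|/√5 < ε.

δ = min(5, √5·ε)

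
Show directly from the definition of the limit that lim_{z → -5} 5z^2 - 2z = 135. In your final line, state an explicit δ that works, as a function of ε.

δ = min(1, ε/57)

Let ε > 0 be given. We want δ > 0 such that 0 < |z + 5| < δ implies |(5z^2 - 2z) − 135| < ε.
(5z^2 - 2z) − 135 = 5z^2 - 2z - 135 = (z + 5)(5z - 27).
So |(5z^2 - 2z) − 135| = |z + 5|·|5z - 27|.
Require δ ≤ 1. Then |z + 5| < 1 gives |z| < 6, and by the triangle inequality |5z - 27| ≤ 5·6 + 27 = 57.
Hence |(5z^2 - 2z) − 135| ≤ 57|z + 5| < ε provided |z + 5| < ε/57.
Take δ = min(1, ε/57). Then 0 < |z + 5| < δ gives both |z + 5| < 1 and |z + 5| < ε/57, so |(5z^2 - 2z) − 135| < ε.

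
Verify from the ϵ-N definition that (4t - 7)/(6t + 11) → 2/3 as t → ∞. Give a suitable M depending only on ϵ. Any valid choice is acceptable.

Fix ϵ > 0. We seek M > 0 such that t > M implies |(4t - 7)/(6t + 11) − (2/3)| < ϵ.
(4t - 7)/(6t + 11) − (2/3) = (6(4t - 7) − 4(6t + 11)) / (6(6t + 11)) = -86/(6(6t + 11)).
For t > 0 we have 6t + 11 > 6t, so |(4t - 7)/(6t + 11) − (2/3)| = 86/(6(6t + 11)) < 86/(6·6t) = (43/18)/t.
Thus |(4t - 7)/(6t + 11) − (2/3)| < ϵ whenever t > (43/18)/ϵ.
Take M = (43/18)/ϵ. If t > M then |(4t - 7)/(6t + 11) − (2/3)| < (43/18)/t < ϵ.

M = (43/18)/ϵ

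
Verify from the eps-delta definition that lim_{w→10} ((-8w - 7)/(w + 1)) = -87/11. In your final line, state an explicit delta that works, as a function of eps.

delta = min(11/2, (121/2)eps)

Suppose eps > 0. We want delta > 0 with 0 < |w − 10| < delta ⇒ |(-8w - 7)/(w + 1) + 87/11| < eps.
Combining over a common denominator, (-8w - 7)/(w + 1) + 87/11 = [(-8w - 7)·11 − (-87)·(w + 1)] / [11·(w + 1)] = -1(w − 10) / (11(w + 1)).
So |(-8w - 7)/(w + 1) + 87/11| = |w − 10| / (11·|w + 1|).
Require delta ≤ 11/2, so |w + 1| ≥ |11| − |w − 10| > 11 − 11/2 = 11/2.
Hence |(-8w - 7)/(w + 1) + 87/11| < |w − 10|/(11·(11/2)) = (2/121)|w − 10|, which is < eps once |w − 10| < (121/2)eps.
Take delta = min(11/2, (121/2)eps). Then 0 < |w − 10| < delta forces both bounds, so |(-8w - 7)/(w + 1) + 87/11| < eps.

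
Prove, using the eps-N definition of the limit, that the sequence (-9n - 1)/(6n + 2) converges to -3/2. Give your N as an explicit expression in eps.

Fix eps > 0. For n ≥ 1, |(-9n - 1)/(6n + 2) + 3/2| = |12|/(6(6n + 2)) = 12/(6(6n + 2)).
Since 6n + 2 ≥ 6n for n ≥ 1, this is ≤ 12/(6·6n) = (1/3)/n.
So |(-9n - 1)/(6n + 2) + 3/2| < eps whenever n > (1/3)/eps.
Take N = (1/3)/eps. If n > N then |(-9n - 1)/(6n + 2) + 3/2| ≤ (1/3)/n < eps.

N = (1/3)/eps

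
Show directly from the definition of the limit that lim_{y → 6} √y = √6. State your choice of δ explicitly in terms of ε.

δ = min(6, √6·ε)

Let ε > 0 be given. We want δ > 0 such that 0 < |y − 6| < δ implies |√y − √6| < ε.
Multiplying by the conjugate, |√y − √6| = |y − 6|/(√y + √6).
Restrict δ ≤ 6 so that |y − 6| < 6 forces y > 0, and then √y + √6 > √6.
Hence |√y − √6| < |y − 6|/√6, which is < ε once |y − 6| < √6·ε.
Take δ = min(6, √6·ε). If 0 < |y − 6| < δ then y > 0 and |√y − √6| < |y − 6|/√6 < ε.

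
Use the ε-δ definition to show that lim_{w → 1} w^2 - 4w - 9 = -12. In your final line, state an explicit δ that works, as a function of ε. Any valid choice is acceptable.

δ = min(1, ε/5)

Let ε > 0. We want δ > 0 such that 0 < |w − 1| < δ implies |(w^2 - 4w - 9) + 12| < ε.
(w^2 - 4w - 9) + 12 = w^2 - 4w + 3 = (w − 1)(w - 3).
So |(w^2 - 4w - 9) + 12| = |w − 1|·|w - 3|.
Require δ ≤ 1. Then |w − 1| < 1 gives |w| < 2, and by the triangle inequality |w - 3| ≤ 2 + 3 = 5.
Hence |(w^2 - 4w - 9) + 12| ≤ 5|w − 1| < ε provided |w − 1| < ε/5.
Choosing δ = min(1, ε/5) ensures both conditions, hence |(w^2 - 4w - 9) + 12| < ε.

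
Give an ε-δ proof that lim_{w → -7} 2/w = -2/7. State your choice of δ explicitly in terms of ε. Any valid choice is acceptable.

δ = min(7/2, (49/4)ε)

Fix ε > 0. We seek δ > 0 such that 0 < |w + 7| < δ implies |2/w + 2/7| < ε.
|2/w + 2/7| = 2·|-7 − w|/(7·|w|) = 2|w + 7|/(7|w|).
Restrict δ ≤ 7/2. Then |w + 7| < 7/2 gives |w| > 7/2, so 7|w| > 49/2.
Then |2/w + 2/7| < 2|w + 7|/(49/2), which is < ε when |w + 7| < (49/4)ε.
Take δ = min(7/2, (49/4)ε). Then 0 < |w + 7| < δ gives both |w + 7| < 7/2 and |w + 7| < (49/4)ε, so |2/w + 2/7| < ε.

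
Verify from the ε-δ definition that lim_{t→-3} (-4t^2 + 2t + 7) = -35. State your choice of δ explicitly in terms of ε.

δ = min(2, ε/34)

Let ε > 0 be given. We want δ > 0 such that 0 < |t + 3| < δ implies |(-4t^2 + 2t + 7) + 35| < ε.
(-4t^2 + 2t + 7) + 35 = -4t^2 + 2t + 42 = (t + 3)(-4t + 14).
So |(-4t^2 + 2t + 7) + 35| = |t + 3|·|-4t + 14|.
Require δ ≤ 2. Then |t + 3| < 2 gives |t| < 5, and by the triangle inequality |-4t + 14| ≤ 4·5 + 14 = 34.
Hence |(-4t^2 + 2t + 7) + 35| ≤ 34|t + 3| < ε provided |t + 3| < ε/34.
Take δ = min(2, ε/34). Then 0 < |t + 3| < δ gives both |t + 3| < 2 and |t + 3| < ε/34, so |(-4t^2 + 2t + 7) + 35| < ε.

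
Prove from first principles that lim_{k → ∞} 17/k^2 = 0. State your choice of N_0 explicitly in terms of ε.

Let ε > 0 be given. For k ≥ 1, |17/k^2 − 0| = 17/k^2.
17/k^2 < ε ⇔ k^2 > 17/ε ⇔ k > (17/ε)^{1/2}.
Take N_0 = (17/ε)^{1/2}. Then k > N_0 implies 17/k^2 < ε.

N_0 = (17/ε)^{1/2}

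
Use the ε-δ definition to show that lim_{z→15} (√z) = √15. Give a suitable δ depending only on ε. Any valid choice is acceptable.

δ = min(15, √15·ε)

Let ε > 0 be given. We want δ > 0 such that 0 < |z − 15| < δ implies |√z − √15| < ε.
Rationalise: √z − √15 = (z − 15)/(√z + √15), so |√z − √15| = |z − 15|/(√z + √15).
Restrict δ ≤ 15 so that |z − 15| < 15 forces z > 0, and then √z + √15 > √15.
Hence |√z − √15| < |z − 15|/√15, which is < ε once |z − 15| < √15·ε.
Take δ = min(15, √15·ε). If 0 < |z − 15| < δ then z > 0 and |√z − √15| < |z − 15|/√15 < ε.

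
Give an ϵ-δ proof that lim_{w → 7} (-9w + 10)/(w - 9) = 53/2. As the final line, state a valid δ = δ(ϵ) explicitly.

δ = min(1, (2/71)ϵ)

Let ϵ > 0. We want δ > 0 with 0 < |w − 7| < δ ⇒ |(-9w + 10)/(w - 9) − (53/2)| < ϵ.
Combining over a common denominator, (-9w + 10)/(w - 9) − (53/2) = [(-9w + 10)·(-2) − (-53)·(w - 9)] / [(-2)·(w - 9)] = 71(w − 7) / ((-2)(w - 9)).
So |(-9w + 10)/(w - 9) − (53/2)| = 71|w − 7| / (2·|w − 9|).
Require δ ≤ 1, so |w − 9| ≥ |-2| − |w − 7| > 2 − 1 = 1.
Hence |(-9w + 10)/(w - 9) − (53/2)| < 71|w − 7|/(2·1) = (71/2)|w − 7|, which is < ϵ once |w − 7| < (2/71)ϵ.
Take δ = min(1, (2/71)ϵ). Then 0 < |w − 7| < δ forces both bounds, so |(-9w + 10)/(w - 9) − (53/2)| < ϵ.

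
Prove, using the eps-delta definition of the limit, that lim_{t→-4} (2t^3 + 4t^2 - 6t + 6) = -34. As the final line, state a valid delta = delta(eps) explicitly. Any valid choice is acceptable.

Let eps > 0. We want delta > 0 such that 0 < |t + 4| < delta implies |(2t^3 + 4t^2 - 6t + 6) + 34| < eps.
(2t^3 + 4t^2 - 6t + 6) + 34 = 2t^3 + 4t^2 - 6t + 40 = (t + 4)(2t^2 - 4t + 10).
So |(2t^3 + 4t^2 - 6t + 6) + 34| = |t + 4|·|2t^2 - 4t + 10|.
Require delta ≤ 2. Then |t + 4| < 2 gives |t| < 6, and by the triangle inequality |2t^2 - 4t + 10| ≤ 2·6^2 + 4·6 + 10 = 106.
Hence |(2t^3 + 4t^2 - 6t + 6) + 34| ≤ 106|t + 4| < eps provided |t + 4| < eps/106.
Choosing delta = min(2, eps/106) ensures both conditions, hence |(2t^3 + 4t^2 - 6t + 6) + 34| < eps.

delta = min(2, eps/106)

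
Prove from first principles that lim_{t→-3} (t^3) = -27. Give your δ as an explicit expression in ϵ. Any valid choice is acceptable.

δ = min(1, ϵ/37)

Fix ϵ > 0. We seek δ > 0 with 0 < |t + 3| < δ ⇒ |t^3 + 27| < ϵ.
Factor: t^3 + 27 = (t + 3)(t^2 - 3t + 9), so |t^3 + 27| = |t + 3|·|t^2 - 3t + 9|.
Restrict δ ≤ 1. Then |t + 3| < 1 gives |t| < 4, so by the triangle inequality |t^2 - 3t + 9| ≤ 4^2 + 3·4 + 9 = 37.
Hence |t^3 + 27| ≤ 37|t + 3|, which is < ϵ once |t + 3| < ϵ/37.
Take δ = min(1, ϵ/37). If 0 < |t + 3| < δ then both bounds hold and |t^3 + 27| ≤ 37|t + 3| < 37·(ϵ/37) = ϵ.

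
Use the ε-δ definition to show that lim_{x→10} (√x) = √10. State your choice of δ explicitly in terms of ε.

δ = min(10, √10·ε)

Let ε > 0. We want δ > 0 such that 0 < |x − 10| < δ implies |√x − √10| < ε.
Rationalise: √x − √10 = (x − 10)/(√x + √10), so |√x − √10| = |x − 10|/(√x + √10).
Restrict δ ≤ 10 so that |x − 10| < 10 forces x > 0, and then √x + √10 > √10.
Hence |√x − √10| < |x − 10|/√10, which is < ε once |x − 10| < √10·ε.
Take δ = min(10, √10·ε). If 0 < |x − 10| < δ then x > 0 and |√x − √10| < |x − 10|/√10 < ε.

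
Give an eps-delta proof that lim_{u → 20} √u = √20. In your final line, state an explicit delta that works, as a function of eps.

delta = min(20, √20·eps)

Fix eps > 0. We want delta > 0 such that 0 < |u − 20| < delta implies |√u − √20| < eps.
Multiplying by the conjugate, |√u − √20| = |u − 20|/(√u + √20).
Restrict delta ≤ 20 so that |u − 20| < 20 forces u > 0, and then √u + √20 > √20.
Hence |√u − √20| < |u − 20|/√20, which is < eps once |u − 20| < √20·eps.
Take delta = min(20, √20·eps). If 0 < |u − 20| < delta then u > 0 and |√u − √20| < |u − 20|/√20 < eps.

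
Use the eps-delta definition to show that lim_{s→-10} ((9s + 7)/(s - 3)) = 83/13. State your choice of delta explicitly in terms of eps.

Let eps > 0 be given. We want delta > 0 with 0 < |s + 10| < delta ⇒ |(9s + 7)/(s - 3) − (83/13)| < eps.
Combining over a common denominator, (9s + 7)/(s - 3) − (83/13) = [(9s + 7)·(-13) − (-83)·(s - 3)] / [(-13)·(s - 3)] = -34(s + 10) / ((-13)(s - 3)).
So |(9s + 7)/(s - 3) − (83/13)| = 34|s + 10| / (13·|s − 3|).
Require delta ≤ 13/2, so |s − 3| ≥ |-13| − |s + 10| > 13 − 13/2 = 13/2.
Hence |(9s + 7)/(s - 3) − (83/13)| < 34|s + 10|/(13·(13/2)) = (68/169)|s + 10|, which is < eps once |s + 10| < (169/68)eps.
Take delta = min(13/2, (169/68)eps). Then 0 < |s + 10| < delta forces both bounds, so |(9s + 7)/(s - 3) − (83/13)| < eps.

delta = min(13/2, (169/68)eps)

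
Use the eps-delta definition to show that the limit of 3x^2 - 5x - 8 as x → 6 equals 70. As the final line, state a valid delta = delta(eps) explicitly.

Fix eps > 0. We want delta > 0 such that 0 < |x − 6| < delta implies |(3x^2 - 5x - 8) − 70| < eps.
(3x^2 - 5x - 8) − 70 = 3x^2 - 5x - 78 = (x − 6)(3x + 13).
So |(3x^2 - 5x - 8) − 70| = |x − 6|·|3x + 13|.
Assume first that |x − 6| < 1, so |x| < 7. Then |3x + 13| ≤ 3·7 + 13 = 34.
Hence |(3x^2 - 5x - 8) − 70| ≤ 34|x − 6| < eps provided |x − 6| < eps/34.
Choosing delta = min(1, eps/34) ensures both conditions, hence |(3x^2 - 5x - 8) − 70| < eps.

delta = min(1, eps/34)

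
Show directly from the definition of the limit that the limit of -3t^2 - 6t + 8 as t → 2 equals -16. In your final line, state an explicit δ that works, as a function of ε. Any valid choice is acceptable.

Let ε > 0 be given. We want δ > 0 such that 0 < |t − 2| < δ implies |(-3t^2 - 6t + 8) + 16| < ε.
(-3t^2 - 6t + 8) + 16 = -3t^2 - 6t + 24 = (t − 2)(-3t - 12).
So |(-3t^2 - 6t + 8) + 16| = |t − 2|·|-3t - 12|.
Assume first that |t − 2| < 1, so |t| < 3. Then |-3t - 12| ≤ 3·3 + 12 = 21.
Hence |(-3t^2 - 6t + 8) + 16| ≤ 21|t − 2| < ε provided |t − 2| < ε/21.
Take δ = min(1, ε/21). Then 0 < |t − 2| < δ gives both |t − 2| < 1 and |t − 2| < ε/21, so |(-3t^2 - 6t + 8) + 16| < ε.

δ = min(1, ε/21)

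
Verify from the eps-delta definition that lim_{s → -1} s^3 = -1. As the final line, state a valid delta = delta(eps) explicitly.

delta = min(1, eps/7)

Let eps > 0 be given. We seek delta > 0 with 0 < |s + 1| < delta ⇒ |s^3 + 1| < eps.
Factor: s^3 + 1 = (s + 1)(s^2 - s + 1), so |s^3 + 1| = |s + 1|·|s^2 - s + 1|.
Restrict delta ≤ 1. Then |s + 1| < 1 gives |s| < 2, so by the triangle inequality |s^2 - s + 1| ≤ 2^2 + 2 + 1 = 7.
Hence |s^3 + 1| ≤ 7|s + 1|, which is < eps once |s + 1| < eps/7.
Take delta = min(1, eps/7). If 0 < |s + 1| < delta then both bounds hold and |s^3 + 1| ≤ 7|s + 1| < 7·(eps/7) = eps.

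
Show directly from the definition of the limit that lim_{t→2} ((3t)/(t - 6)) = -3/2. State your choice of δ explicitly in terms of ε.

δ = min(2, (4/9)ε)

Fix ε > 0. We want δ > 0 with 0 < |t − 2| < δ ⇒ |(3t)/(t - 6) + 3/2| < ε.
Combining over a common denominator, (3t)/(t - 6) + 3/2 = [(3t)·(-4) − 6·(t - 6)] / [(-4)·(t - 6)] = -18(t − 2) / ((-4)(t - 6)).
So |(3t)/(t - 6) + 3/2| = 18|t − 2| / (4·|t − 6|).
Require δ ≤ 2, so |t − 6| ≥ |-4| − |t − 2| > 4 − 2 = 2.
Hence |(3t)/(t - 6) + 3/2| < 18|t − 2|/(4·2) = (9/4)|t − 2|, which is < ε once |t − 2| < (4/9)ε.
Take δ = min(2, (4/9)ε). Then 0 < |t − 2| < δ forces both bounds, so |(3t)/(t - 6) + 3/2| < ε.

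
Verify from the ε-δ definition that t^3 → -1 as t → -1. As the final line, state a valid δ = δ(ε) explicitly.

Let ε > 0. We seek δ > 0 with 0 < |t + 1| < δ ⇒ |t^3 + 1| < ε.
Factor: t^3 + 1 = (t + 1)(t^2 - t + 1), so |t^3 + 1| = |t + 1|·|t^2 - t + 1|.
Impose δ ≤ 2 so that |t| < 3; then |t^2 - t + 1| ≤ 13.
Hence |t^3 + 1| ≤ 13|t + 1|, which is < ε once |t + 1| < ε/13.
Take δ = min(2, ε/13). If 0 < |t + 1| < δ then both bounds hold and |t^3 + 1| ≤ 13|t + 1| < 13·(ε/13) = ε.

δ = min(2, ε/13)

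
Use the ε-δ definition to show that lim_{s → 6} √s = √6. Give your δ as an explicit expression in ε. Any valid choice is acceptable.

Suppose ε > 0. We want δ > 0 such that 0 < |s − 6| < δ implies |√s − √6| < ε.
Multiplying by the conjugate, |√s − √6| = |s − 6|/(√s + √6).
Restrict δ ≤ 6 so that |s − 6| < 6 forces s > 0, and then √s + √6 > √6.
Hence |√s − √6| < |s − 6|/√6, which is < ε once |s − 6| < √6·ε.
Take δ = min(6, √6·ε). If 0 < |s − 6| < δ then s > 0 and |√s − √6| < |s − 6|/√6 < ε.

δ = min(6, √6·ε)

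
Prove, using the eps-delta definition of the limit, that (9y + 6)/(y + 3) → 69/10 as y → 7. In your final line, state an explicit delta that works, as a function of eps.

Suppose eps > 0. We want delta > 0 with 0 < |y − 7| < delta ⇒ |(9y + 6)/(y + 3) − (69/10)| < eps.
Combining over a common denominator, (9y + 6)/(y + 3) − (69/10) = [(9y + 6)·10 − 69·(y + 3)] / [10·(y + 3)] = 21(y − 7) / (10(y + 3)).
So |(9y + 6)/(y + 3) − (69/10)| = 21|y − 7| / (10·|y + 3|).
Restrict delta ≤ 5. Then |y − 7| < 5 gives |y + 3| = |(y − 7) + 10| ≥ 10 − 5 = 5.
Hence |(9y + 6)/(y + 3) − (69/10)| < 21|y − 7|/(10·5) = (21/50)|y − 7|, which is < eps once |y − 7| < (50/21)eps.
Take delta = min(5, (50/21)eps). Then 0 < |y − 7| < delta forces both bounds, so |(9y + 6)/(y + 3) − (69/10)| < eps.

delta = min(5, (50/21)eps)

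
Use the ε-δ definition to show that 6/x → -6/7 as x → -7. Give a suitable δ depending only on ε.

δ = min(7/2, (49/12)ε)

Let ε > 0. We seek δ > 0 such that 0 < |x + 7| < δ implies |6/x + 6/7| < ε.
|6/x + 6/7| = 6·|-7 − x|/(7·|x|) = 6|x + 7|/(7|x|).
Restrict δ ≤ 7/2. Then |x + 7| < 7/2 gives |x| > 7/2, so 7|x| > 49/2.
Then |6/x + 6/7| < 6|x + 7|/(49/2), which is < ε when |x + 7| < (49/12)ε.
Take δ = min(7/2, (49/12)ε). Then 0 < |x + 7| < δ gives both |x + 7| < 7/2 and |x + 7| < (49/12)ε, so |6/x + 6/7| < ε.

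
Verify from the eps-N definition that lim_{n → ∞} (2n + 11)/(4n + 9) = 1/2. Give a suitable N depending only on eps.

Let eps > 0. For n ≥ 1, |(2n + 11)/(4n + 9) − (1/2)| = |26|/(4(4n + 9)) = 26/(4(4n + 9)).
Since 4n + 9 ≥ 4n for n ≥ 1, this is ≤ 26/(4·4n) = (13/8)/n.
So |(2n + 11)/(4n + 9) − (1/2)| < eps whenever n > (13/8)/eps.
Take N = (13/8)/eps. If n > N then |(2n + 11)/(4n + 9) − (1/2)| ≤ (13/8)/n < eps.

N = (13/8)/eps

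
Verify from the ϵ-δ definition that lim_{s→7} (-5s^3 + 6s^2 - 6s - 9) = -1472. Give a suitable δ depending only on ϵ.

δ = min(1, ϵ/761)

Suppose ϵ > 0. We want δ > 0 such that 0 < |s − 7| < δ implies |(-5s^3 + 6s^2 - 6s - 9) + 1472| < ϵ.
(-5s^3 + 6s^2 - 6s - 9) + 1472 = -5s^3 + 6s^2 - 6s + 1463 = (s − 7)(-5s^2 - 29s - 209).
So |(-5s^3 + 6s^2 - 6s - 9) + 1472| = |s − 7|·|-5s^2 - 29s - 209|.
Assume first that |s − 7| < 1, so |s| < 8. Then |-5s^2 - 29s - 209| ≤ 5·8^2 + 29·8 + 209 = 761.
Hence |(-5s^3 + 6s^2 - 6s - 9) + 1472| ≤ 761|s − 7| < ϵ provided |s − 7| < ϵ/761.
Take δ = min(1, ϵ/761). Then 0 < |s − 7| < δ gives both |s − 7| < 1 and |s − 7| < ϵ/761, so |(-5s^3 + 6s^2 - 6s - 9) + 1472| < ϵ.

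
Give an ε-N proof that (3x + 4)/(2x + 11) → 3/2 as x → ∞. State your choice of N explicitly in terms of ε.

N = (25/4)/ε

Let ε > 0 be given. We seek N > 0 such that x > N implies |(3x + 4)/(2x + 11) − (3/2)| < ε.
(3x + 4)/(2x + 11) − (3/2) = (2(3x + 4) − 3(2x + 11)) / (2(2x + 11)) = -25/(2(2x + 11)).
For x > 0 we have 2x + 11 > 2x, so |(3x + 4)/(2x + 11) − (3/2)| = 25/(2(2x + 11)) < 25/(2·2x) = (25/4)/x.
Thus |(3x + 4)/(2x + 11) − (3/2)| < ε whenever x > (25/4)/ε.
Take N = (25/4)/ε. If x > N then |(3x + 4)/(2x + 11) − (3/2)| < (25/4)/x < ε.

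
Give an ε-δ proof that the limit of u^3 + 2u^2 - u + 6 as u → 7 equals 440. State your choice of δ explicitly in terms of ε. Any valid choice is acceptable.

Let ε > 0. We want δ > 0 such that 0 < |u − 7| < δ implies |(u^3 + 2u^2 - u + 6) − 440| < ε.
(u^3 + 2u^2 - u + 6) − 440 = u^3 + 2u^2 - u - 434 = (u − 7)(u^2 + 9u + 62).
So |(u^3 + 2u^2 - u + 6) − 440| = |u − 7|·|u^2 + 9u + 62|.
Require δ ≤ 2. Then |u − 7| < 2 gives |u| < 9, and by the triangle inequality |u^2 + 9u + 62| ≤ 9^2 + 9·9 + 62 = 224.
Hence |(u^3 + 2u^2 - u + 6) − 440| ≤ 224|u − 7| < ε provided |u − 7| < ε/224.
Take δ = min(2, ε/224). Then 0 < |u − 7| < δ gives both |u − 7| < 2 and |u − 7| < ε/224, so |(u^3 + 2u^2 - u + 6) − 440| < ε.

δ = min(2, ε/224)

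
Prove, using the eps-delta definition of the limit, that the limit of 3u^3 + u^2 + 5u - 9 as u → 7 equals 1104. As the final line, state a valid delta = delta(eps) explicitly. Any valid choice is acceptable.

Let eps > 0 be given. We want delta > 0 such that 0 < |u − 7| < delta implies |(3u^3 + u^2 + 5u - 9) − 1104| < eps.
(3u^3 + u^2 + 5u - 9) − 1104 = 3u^3 + u^2 + 5u - 1113 = (u − 7)(3u^2 + 22u + 159).
So |(3u^3 + u^2 + 5u - 9) − 1104| = |u − 7|·|3u^2 + 22u + 159|.
Require delta ≤ 1. Then |u − 7| < 1 gives |u| < 8, and by the triangle inequality |3u^2 + 22u + 159| ≤ 3·8^2 + 22·8 + 159 = 527.
Hence |(3u^3 + u^2 + 5u - 9) − 1104| ≤ 527|u − 7| < eps provided |u − 7| < eps/527.
Take delta = min(1, eps/527). Then 0 < |u − 7| < delta gives both |u − 7| < 1 and |u − 7| < eps/527, so |(3u^3 + u^2 + 5u - 9) − 1104| < eps.

delta = min(1, eps/527)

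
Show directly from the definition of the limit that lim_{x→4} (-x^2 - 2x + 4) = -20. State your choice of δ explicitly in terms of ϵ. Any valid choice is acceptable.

Suppose ϵ > 0. We want δ > 0 such that 0 < |x − 4| < δ implies |(-x^2 - 2x + 4) + 20| < ϵ.
(-x^2 - 2x + 4) + 20 = -x^2 - 2x + 24 = (x − 4)(-x - 6).
So |(-x^2 - 2x + 4) + 20| = |x − 4|·|-x - 6|.
Assume first that |x − 4| < 2, so |x| < 6. Then |-x - 6| ≤ 6 + 6 = 12.
Hence |(-x^2 - 2x + 4) + 20| ≤ 12|x − 4| < ϵ provided |x − 4| < ϵ/12.
Choosing δ = min(2, ϵ/12) ensures both conditions, hence |(-x^2 - 2x + 4) + 20| < ϵ.

δ = min(2, ϵ/12)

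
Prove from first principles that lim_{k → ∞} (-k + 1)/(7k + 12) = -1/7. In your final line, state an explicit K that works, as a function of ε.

Suppose ε > 0. For k ≥ 1, |(-k + 1)/(7k + 12) + 1/7| = |19|/(7(7k + 12)) = 19/(7(7k + 12)).
Since 7k + 12 ≥ 7k for k ≥ 1, this is ≤ 19/(7·7k) = (19/49)/k.
So |(-k + 1)/(7k + 12) + 1/7| < ε whenever k > (19/49)/ε.
Take K = (19/49)/ε. If k > K then |(-k + 1)/(7k + 12) + 1/7| ≤ (19/49)/k < ε.

K = (19/49)/ε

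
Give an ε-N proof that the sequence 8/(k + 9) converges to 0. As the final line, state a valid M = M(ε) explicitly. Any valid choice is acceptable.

M = 8/ε

Suppose ε > 0. For k ≥ 1, |8/(k + 9) − 0| = 8/(k + 9) ≤ 8/k.
We need 8/k < ε, i.e. k > 8/ε.
Take M = 8/ε. If k > M then |8/(k + 9)| ≤ 8/k < ε.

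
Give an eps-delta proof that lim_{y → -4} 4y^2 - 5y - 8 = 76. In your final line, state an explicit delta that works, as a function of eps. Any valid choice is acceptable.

delta = min(1, eps/41)

Let eps > 0. We want delta > 0 such that 0 < |y + 4| < delta implies |(4y^2 - 5y - 8) − 76| < eps.
(4y^2 - 5y - 8) − 76 = 4y^2 - 5y - 84 = (y + 4)(4y - 21).
So |(4y^2 - 5y - 8) − 76| = |y + 4|·|4y - 21|.
Require delta ≤ 1. Then |y + 4| < 1 gives |y| < 5, and by the triangle inequality |4y - 21| ≤ 4·5 + 21 = 41.
Hence |(4y^2 - 5y - 8) − 76| ≤ 41|y + 4| < eps provided |y + 4| < eps/41.
Take delta = min(1, eps/41). Then 0 < |y + 4| < delta gives both |y + 4| < 1 and |y + 4| < eps/41, so |(4y^2 - 5y - 8) − 76| < eps.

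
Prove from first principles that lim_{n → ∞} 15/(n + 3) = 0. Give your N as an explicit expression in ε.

N = 15/ε

Let ε > 0. For n ≥ 1, |15/(n + 3) − 0| = 15/(n + 3) ≤ 15/n.
We need 15/n < ε, i.e. n > 15/ε.
Take N = 15/ε. If n > N then |15/(n + 3)| ≤ 15/n < ε.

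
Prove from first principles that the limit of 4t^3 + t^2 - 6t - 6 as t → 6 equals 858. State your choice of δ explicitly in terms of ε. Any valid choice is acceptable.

δ = min(2, ε/600)

Let ε > 0 be given. We want δ > 0 such that 0 < |t − 6| < δ implies |(4t^3 + t^2 - 6t - 6) − 858| < ε.
(4t^3 + t^2 - 6t - 6) − 858 = 4t^3 + t^2 - 6t - 864 = (t − 6)(4t^2 + 25t + 144).
So |(4t^3 + t^2 - 6t - 6) − 858| = |t − 6|·|4t^2 + 25t + 144|.
Require δ ≤ 2. Then |t − 6| < 2 gives |t| < 8, and by the triangle inequality |4t^2 + 25t + 144| ≤ 4·8^2 + 25·8 + 144 = 600.
Hence |(4t^3 + t^2 - 6t - 6) − 858| ≤ 600|t − 6| < ε provided |t − 6| < ε/600.
Take δ = min(2, ε/600). Then 0 < |t − 6| < δ gives both |t − 6| < 2 and |t − 6| < ε/600, so |(4t^3 + t^2 - 6t - 6) − 858| < ε.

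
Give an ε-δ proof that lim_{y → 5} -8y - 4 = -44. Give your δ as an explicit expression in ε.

δ = ε/8

Let ε > 0. We need δ > 0 so that 0 < |y − 5| < δ implies |(-8y - 4) + 44| < ε.
|(-8y - 4) + 44| = |-8y + 40| = 8|y − 5|.
So 8|y − 5| < ε exactly when |y − 5| < ε/8.
Take δ = ε/8. If 0 < |y − 5| < δ then |(-8y - 4) + 44| = 8|y − 5| < 8·(ε/8) = ε.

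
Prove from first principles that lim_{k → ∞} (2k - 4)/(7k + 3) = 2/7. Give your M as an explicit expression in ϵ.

M = (34/49)/ϵ

Suppose ϵ > 0. For k ≥ 1, |(2k - 4)/(7k + 3) − (2/7)| = |-34|/(7(7k + 3)) = 34/(7(7k + 3)).
Since 7k + 3 ≥ 7k for k ≥ 1, this is ≤ 34/(7·7k) = (34/49)/k.
So |(2k - 4)/(7k + 3) − (2/7)| < ϵ whenever k > (34/49)/ϵ.
Take M = (34/49)/ϵ. If k > M then |(2k - 4)/(7k + 3) − (2/7)| ≤ (34/49)/k < ϵ.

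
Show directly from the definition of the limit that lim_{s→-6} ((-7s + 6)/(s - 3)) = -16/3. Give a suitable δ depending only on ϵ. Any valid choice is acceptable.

δ = min(9/2, (27/10)ϵ)

Let ϵ > 0. We want δ > 0 with 0 < |s + 6| < δ ⇒ |(-7s + 6)/(s - 3) + 16/3| < ϵ.
Combining over a common denominator, (-7s + 6)/(s - 3) + 16/3 = [(-7s + 6)·(-9) − 48·(s - 3)] / [(-9)·(s - 3)] = 15(s + 6) / ((-9)(s - 3)).
So |(-7s + 6)/(s - 3) + 16/3| = 15|s + 6| / (9·|s − 3|).
Require δ ≤ 9/2, so |s − 3| ≥ |-9| − |s + 6| > 9 − 9/2 = 9/2.
Hence |(-7s + 6)/(s - 3) + 16/3| < 15|s + 6|/(9·(9/2)) = (10/27)|s + 6|, which is < ϵ once |s + 6| < (27/10)ϵ.
Take δ = min(9/2, (27/10)ϵ). Then 0 < |s + 6| < δ forces both bounds, so |(-7s + 6)/(s - 3) + 16/3| < ϵ.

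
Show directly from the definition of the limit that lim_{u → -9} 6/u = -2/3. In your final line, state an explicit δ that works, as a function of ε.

δ = min(9/2, (27/4)ε)

Suppose ε > 0. We seek δ > 0 such that 0 < |u + 9| < δ implies |6/u + 2/3| < ε.
|6/u + 2/3| = 6·|-9 − u|/(9·|u|) = 6|u + 9|/(9|u|).
Require δ ≤ 9/2 so that |u| > 9 − 9/2 = 9/2, hence 9|u| > 81/2.
Then |6/u + 2/3| < 6|u + 9|/(81/2), which is < ε when |u + 9| < (27/4)ε.
Take δ = min(9/2, (27/4)ε). Then 0 < |u + 9| < δ gives both |u + 9| < 9/2 and |u + 9| < (27/4)ε, so |6/u + 2/3| < ε.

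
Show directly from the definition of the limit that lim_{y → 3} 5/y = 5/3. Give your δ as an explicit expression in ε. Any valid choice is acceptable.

δ = min(3/2, (9/10)ε)

Let ε > 0. We seek δ > 0 such that 0 < |y − 3| < δ implies |5/y − (5/3)| < ε.
|5/y − (5/3)| = 5·|3 − y|/(3·|y|) = 5|y − 3|/(3|y|).
Require δ ≤ 3/2 so that |y| > 3 − 3/2 = 3/2, hence 3|y| > 9/2.
Then |5/y − (5/3)| < 5|y − 3|/(9/2), which is < ε when |y − 3| < (9/10)ε.
Take δ = min(3/2, (9/10)ε). Then 0 < |y − 3| < δ gives both |y − 3| < 3/2 and |y − 3| < (9/10)ε, so |5/y − (5/3)| < ε.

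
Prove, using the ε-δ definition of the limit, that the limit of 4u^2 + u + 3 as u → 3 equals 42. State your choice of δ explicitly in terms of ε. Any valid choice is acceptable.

Let ε > 0. We want δ > 0 such that 0 < |u − 3| < δ implies |(4u^2 + u + 3) − 42| < ε.
(4u^2 + u + 3) − 42 = 4u^2 + u - 39 = (u − 3)(4u + 13).
So |(4u^2 + u + 3) − 42| = |u − 3|·|4u + 13|.
Assume first that |u − 3| < 1, so |u| < 4. Then |4u + 13| ≤ 4·4 + 13 = 29.
Hence |(4u^2 + u + 3) − 42| ≤ 29|u − 3| < ε provided |u − 3| < ε/29.
Choosing δ = min(1, ε/29) ensures both conditions, hence |(4u^2 + u + 3) − 42| < ε.

δ = min(1, ε/29)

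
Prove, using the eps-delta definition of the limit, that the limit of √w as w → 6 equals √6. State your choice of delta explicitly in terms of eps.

Suppose eps > 0. We want delta > 0 such that 0 < |w − 6| < delta implies |√w − √6| < eps.
Multiplying by the conjugate, |√w − √6| = |w − 6|/(√w + √6).
Restrict delta ≤ 6 so that |w − 6| < 6 forces w > 0, and then √w + √6 > √6.
Hence |√w − √6| < |w − 6|/√6, which is < eps once |w − 6| < √6·eps.
Take delta = min(6, √6·eps). If 0 < |w − 6| < delta then w > 0 and |√w − √6| < |w − 6|/√6 < eps.

delta = min(6, √6·eps)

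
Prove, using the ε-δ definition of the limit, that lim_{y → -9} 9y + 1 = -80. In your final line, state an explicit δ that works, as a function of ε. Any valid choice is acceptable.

δ = ε/9

Fix ε > 0. We need δ > 0 so that 0 < |y + 9| < δ implies |(9y + 1) + 80| < ε.
|(9y + 1) + 80| = |9y + 81| = 9|y + 9|.
So 9|y + 9| < ε exactly when |y + 9| < ε/9.
Take δ = ε/9. If 0 < |y + 9| < δ then |(9y + 1) + 80| = 9|y + 9| < 9·(ε/9) = ε.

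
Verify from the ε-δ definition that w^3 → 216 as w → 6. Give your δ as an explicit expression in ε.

Let ε > 0 be given. We seek δ > 0 with 0 < |w − 6| < δ ⇒ |w^3 − 216| < ε.
Factor: w^3 − 216 = (w − 6)(w^2 + 6w + 36), so |w^3 − 216| = |w − 6|·|w^2 + 6w + 36|.
Impose δ ≤ 1 so that |w| < 7; then |w^2 + 6w + 36| ≤ 127.
Hence |w^3 − 216| ≤ 127|w − 6|, which is < ε once |w − 6| < ε/127.
Take δ = min(1, ε/127). If 0 < |w − 6| < δ then both bounds hold and |w^3 − 216| ≤ 127|w − 6| < 127·(ε/127) = ε.

δ = min(1, ε/127)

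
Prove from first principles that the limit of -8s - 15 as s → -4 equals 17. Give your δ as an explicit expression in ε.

Let ε > 0 be given. We need δ > 0 so that 0 < |s + 4| < δ implies |(-8s - 15) − 17| < ε.
Since (-8s - 15) − 17 = -8(s + 4), we have |(-8s - 15) − 17| = 8|s + 4|.
Thus it suffices that |s + 4| < ε/8.
Take δ = ε/8. If 0 < |s + 4| < δ then |(-8s - 15) − 17| = 8|s + 4| < 8·(ε/8) = ε.

δ = ε/8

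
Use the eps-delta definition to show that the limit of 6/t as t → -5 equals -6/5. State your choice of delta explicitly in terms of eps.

delta = min(5/2, (25/12)eps)

Let eps > 0. We seek delta > 0 such that 0 < |t + 5| < delta implies |6/t + 6/5| < eps.
|6/t + 6/5| = 6·|-5 − t|/(5·|t|) = 6|t + 5|/(5|t|).
Require delta ≤ 5/2 so that |t| > 5 − 5/2 = 5/2, hence 5|t| > 25/2.
Then |6/t + 6/5| < 6|t + 5|/(25/2), which is < eps when |t + 5| < (25/12)eps.
Take delta = min(5/2, (25/12)eps). Then 0 < |t + 5| < delta gives both |t + 5| < 5/2 and |t + 5| < (25/12)eps, so |6/t + 6/5| < eps.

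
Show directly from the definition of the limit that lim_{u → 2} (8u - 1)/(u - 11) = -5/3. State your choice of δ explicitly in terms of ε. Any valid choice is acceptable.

Fix ε > 0. We want δ > 0 with 0 < |u − 2| < δ ⇒ |(8u - 1)/(u - 11) + 5/3| < ε.
Combining over a common denominator, (8u - 1)/(u - 11) + 5/3 = [(8u - 1)·(-9) − 15·(u - 11)] / [(-9)·(u - 11)] = -87(u − 2) / ((-9)(u - 11)).
So |(8u - 1)/(u - 11) + 5/3| = 87|u − 2| / (9·|u − 11|).
Restrict δ ≤ 9/2. Then |u − 2| < 9/2 gives |u − 11| = |(u − 2) + (-9)| ≥ 9 − 9/2 = 9/2.
Hence |(8u - 1)/(u - 11) + 5/3| < 87|u − 2|/(9·(9/2)) = (58/27)|u − 2|, which is < ε once |u − 2| < (27/58)ε.
Take δ = min(9/2, (27/58)ε). Then 0 < |u − 2| < δ forces both bounds, so |(8u - 1)/(u - 11) + 5/3| < ε.

δ = min(9/2, (27/58)ε)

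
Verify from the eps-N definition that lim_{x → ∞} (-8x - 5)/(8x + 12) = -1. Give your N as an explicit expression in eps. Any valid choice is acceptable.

N = (7/8)/eps

Fix eps > 0. We seek N > 0 such that x > N implies |(-8x - 5)/(8x + 12) + 1| < eps.
(-8x - 5)/(8x + 12) + 1 = (8(-8x - 5) − (-8)(8x + 12)) / (8(8x + 12)) = 56/(8(8x + 12)).
For x > 0 we have 8x + 12 > 8x, so |(-8x - 5)/(8x + 12) + 1| = 56/(8(8x + 12)) < 56/(8·8x) = (7/8)/x.
Thus |(-8x - 5)/(8x + 12) + 1| < eps whenever x > (7/8)/eps.
Take N = (7/8)/eps. If x > N then |(-8x - 5)/(8x + 12) + 1| < (7/8)/x < eps.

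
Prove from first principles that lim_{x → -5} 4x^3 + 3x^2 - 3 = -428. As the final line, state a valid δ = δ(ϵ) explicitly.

δ = min(2, ϵ/400)

Suppose ϵ > 0. We want δ > 0 such that 0 < |x + 5| < δ implies |(4x^3 + 3x^2 - 3) + 428| < ϵ.
(4x^3 + 3x^2 - 3) + 428 = 4x^3 + 3x^2 + 425 = (x + 5)(4x^2 - 17x + 85).
So |(4x^3 + 3x^2 - 3) + 428| = |x + 5|·|4x^2 - 17x + 85|.
Require δ ≤ 2. Then |x + 5| < 2 gives |x| < 7, and by the triangle inequality |4x^2 - 17x + 85| ≤ 4·7^2 + 17·7 + 85 = 400.
Hence |(4x^3 + 3x^2 - 3) + 428| ≤ 400|x + 5| < ϵ provided |x + 5| < ϵ/400.
Take δ = min(2, ϵ/400). Then 0 < |x + 5| < δ gives both |x + 5| < 2 and |x + 5| < ϵ/400, so |(4x^3 + 3x^2 - 3) + 428| < ϵ.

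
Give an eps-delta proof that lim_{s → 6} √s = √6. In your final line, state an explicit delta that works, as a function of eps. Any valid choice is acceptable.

Fix eps > 0. We want delta > 0 such that 0 < |s − 6| < delta implies |√s − √6| < eps.
Multiplying by the conjugate, |√s − √6| = |s − 6|/(√s + √6).
Restrict delta ≤ 6 so that |s − 6| < 6 forces s > 0, and then √s + √6 > √6.
Hence |√s − √6| < |s − 6|/√6, which is < eps once |s − 6| < √6·eps.
Take delta = min(6, √6·eps). If 0 < |s − 6| < delta then s > 0 and |√s − √6| < |s − 6|/√6 < eps.

delta = min(6, √6·eps)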